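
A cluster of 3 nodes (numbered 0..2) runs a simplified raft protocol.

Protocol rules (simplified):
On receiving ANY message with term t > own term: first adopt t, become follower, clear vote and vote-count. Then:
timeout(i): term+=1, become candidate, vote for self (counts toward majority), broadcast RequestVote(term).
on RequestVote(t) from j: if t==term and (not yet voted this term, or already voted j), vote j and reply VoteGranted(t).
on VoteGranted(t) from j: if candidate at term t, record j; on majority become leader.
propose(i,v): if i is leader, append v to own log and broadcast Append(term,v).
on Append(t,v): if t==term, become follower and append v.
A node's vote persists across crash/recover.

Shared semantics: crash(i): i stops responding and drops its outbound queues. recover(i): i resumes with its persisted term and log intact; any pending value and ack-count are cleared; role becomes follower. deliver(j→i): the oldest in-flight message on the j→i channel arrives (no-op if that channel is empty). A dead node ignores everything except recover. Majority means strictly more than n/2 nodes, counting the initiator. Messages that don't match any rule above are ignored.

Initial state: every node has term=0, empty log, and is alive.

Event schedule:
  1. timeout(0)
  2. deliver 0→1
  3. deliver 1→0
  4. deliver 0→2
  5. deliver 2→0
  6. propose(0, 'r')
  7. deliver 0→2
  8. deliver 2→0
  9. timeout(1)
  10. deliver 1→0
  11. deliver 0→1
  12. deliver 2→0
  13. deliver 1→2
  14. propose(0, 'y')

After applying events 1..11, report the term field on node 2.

1

step 1 timeout(0): 0={cand,t=1,log=-}
step 2 deliver 0→1: 1={foll,t=1,log=-}
step 3 deliver 1→0: 0={lead,t=1,log=-}
step 4 deliver 0→2: 2={foll,t=1,log=-}
step 5 deliver 2→0: —
step 6 propose(0,'r'): 0={lead,t=1,log=r}
step 7 deliver 0→2: 2={foll,t=1,log=r}
step 8 deliver 2→0: —
step 9 timeout(1): 1={cand,t=2,log=-}
step 10 deliver 1→0: 0={foll,t=2,log=r}
step 11 deliver 0→1: —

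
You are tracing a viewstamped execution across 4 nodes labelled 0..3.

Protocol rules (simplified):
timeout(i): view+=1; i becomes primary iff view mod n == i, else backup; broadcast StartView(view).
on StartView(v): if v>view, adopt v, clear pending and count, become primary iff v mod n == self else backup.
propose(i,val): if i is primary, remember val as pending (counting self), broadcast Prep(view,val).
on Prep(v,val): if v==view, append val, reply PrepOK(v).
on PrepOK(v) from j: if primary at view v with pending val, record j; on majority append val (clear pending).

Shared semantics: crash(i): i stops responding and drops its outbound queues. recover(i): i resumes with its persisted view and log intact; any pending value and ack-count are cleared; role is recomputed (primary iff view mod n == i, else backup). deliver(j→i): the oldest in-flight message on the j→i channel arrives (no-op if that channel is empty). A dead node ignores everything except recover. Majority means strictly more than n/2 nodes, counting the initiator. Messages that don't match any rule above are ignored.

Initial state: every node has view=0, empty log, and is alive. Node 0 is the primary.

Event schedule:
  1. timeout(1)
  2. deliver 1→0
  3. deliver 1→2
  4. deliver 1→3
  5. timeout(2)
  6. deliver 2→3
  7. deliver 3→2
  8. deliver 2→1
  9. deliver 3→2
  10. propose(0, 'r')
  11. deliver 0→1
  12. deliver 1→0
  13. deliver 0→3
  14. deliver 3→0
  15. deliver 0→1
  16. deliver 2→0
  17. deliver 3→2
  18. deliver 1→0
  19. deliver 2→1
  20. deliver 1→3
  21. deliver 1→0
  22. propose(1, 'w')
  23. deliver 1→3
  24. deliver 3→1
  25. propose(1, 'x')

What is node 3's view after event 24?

1. timeout(1):  <1:prim v1 ->
2. deliver 1→0:  <0:back v1 ->
3. deliver 1→2:  <2:back v1 ->
4. deliver 1→3:  <3:back v1 ->
5. timeout(2):  <2:prim v2 ->
6. deliver 2→3:  <3:back v2 ->
7. deliver 3→2:  nop
8. deliver 2→1:  <1:back v2 ->
9. deliver 3→2:  nop
10. propose(0,'r'):  nop
11. deliver 0→1:  nop
12. deliver 1→0:  nop
13. deliver 0→3:  nop
14. deliver 3→0:  nop
15. deliver 0→1:  nop
16. deliver 2→0:  <0:back v2 ->
17. deliver 3→2:  nop
18. deliver 1→0:  nop
19. deliver 2→1:  nop
20. deliver 1→3:  nop
21. deliver 1→0:  nop
22. propose(1,'w'):  nop
23. deliver 1→3:  nop
24. deliver 3→1:  nop

2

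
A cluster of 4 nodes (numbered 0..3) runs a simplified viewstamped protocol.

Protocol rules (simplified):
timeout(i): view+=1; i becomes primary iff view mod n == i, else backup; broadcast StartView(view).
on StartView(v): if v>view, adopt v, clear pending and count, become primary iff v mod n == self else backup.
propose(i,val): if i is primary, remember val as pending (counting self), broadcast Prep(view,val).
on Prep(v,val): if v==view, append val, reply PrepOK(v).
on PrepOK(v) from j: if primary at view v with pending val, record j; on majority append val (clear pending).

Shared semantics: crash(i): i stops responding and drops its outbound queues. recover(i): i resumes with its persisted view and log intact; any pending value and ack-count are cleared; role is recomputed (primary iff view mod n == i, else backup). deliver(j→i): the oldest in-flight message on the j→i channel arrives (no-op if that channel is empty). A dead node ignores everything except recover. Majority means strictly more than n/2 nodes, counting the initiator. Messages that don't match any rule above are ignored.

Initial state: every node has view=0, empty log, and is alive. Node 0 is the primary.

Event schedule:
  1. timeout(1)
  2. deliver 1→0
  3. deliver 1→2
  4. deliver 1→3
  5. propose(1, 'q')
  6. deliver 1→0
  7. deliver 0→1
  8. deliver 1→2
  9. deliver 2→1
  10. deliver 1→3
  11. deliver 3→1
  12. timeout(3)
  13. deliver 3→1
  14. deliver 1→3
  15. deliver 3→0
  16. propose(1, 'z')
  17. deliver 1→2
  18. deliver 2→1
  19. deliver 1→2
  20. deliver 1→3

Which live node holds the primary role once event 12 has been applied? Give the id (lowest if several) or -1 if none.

1. timeout(1):  <1:prim v1 ->
2. deliver 1→0:  <0:back v1 ->
3. deliver 1→2:  <2:back v1 ->
4. deliver 1→3:  <3:back v1 ->
5. propose(1,'q'):  nop
6. deliver 1→0:  <0:back v1 q>
7. deliver 0→1:  nop
8. deliver 1→2:  <2:back v1 q>
9. deliver 2→1:  <1:prim v1 q>
10. deliver 1→3:  <3:back v1 q>
11. deliver 3→1:  nop
12. timeout(3):  <3:back v2 q>

1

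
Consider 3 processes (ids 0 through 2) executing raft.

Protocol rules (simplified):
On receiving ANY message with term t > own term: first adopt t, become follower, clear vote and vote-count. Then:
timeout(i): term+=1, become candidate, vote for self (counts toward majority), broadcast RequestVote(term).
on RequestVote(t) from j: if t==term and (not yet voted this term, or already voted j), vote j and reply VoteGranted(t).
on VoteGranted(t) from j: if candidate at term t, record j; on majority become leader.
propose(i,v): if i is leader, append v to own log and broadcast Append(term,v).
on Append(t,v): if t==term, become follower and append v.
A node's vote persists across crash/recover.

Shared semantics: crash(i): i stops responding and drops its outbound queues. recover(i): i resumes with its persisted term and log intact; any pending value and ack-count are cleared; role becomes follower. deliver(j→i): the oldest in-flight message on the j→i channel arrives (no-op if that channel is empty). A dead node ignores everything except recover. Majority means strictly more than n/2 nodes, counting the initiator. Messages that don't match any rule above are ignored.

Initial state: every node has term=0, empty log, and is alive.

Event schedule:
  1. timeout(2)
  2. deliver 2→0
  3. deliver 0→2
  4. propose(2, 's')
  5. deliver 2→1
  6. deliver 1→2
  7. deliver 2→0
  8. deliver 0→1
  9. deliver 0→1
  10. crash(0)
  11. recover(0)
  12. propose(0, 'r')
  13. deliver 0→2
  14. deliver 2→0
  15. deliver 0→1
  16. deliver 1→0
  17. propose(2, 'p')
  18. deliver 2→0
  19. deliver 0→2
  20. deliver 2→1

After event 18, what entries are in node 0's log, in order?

s,p

1. timeout(2):  <2:cand t1 ->
2. deliver 2→0:  <0:foll t1 ->
3. deliver 0→2:  <2:lead t1 ->
4. propose(2,'s'):  <2:lead t1 s>
5. deliver 2→1:  <1:foll t1 ->
6. deliver 1→2:  nop
7. deliver 2→0:  <0:foll t1 s>
8. deliver 0→1:  nop
9. deliver 0→1:  nop
10. crash(0):  <0:✗foll t1 s>
11. recover(0):  <0:foll t1 s>
12. propose(0,'r'):  nop
13. deliver 0→2:  nop
14. deliver 2→0:  nop
15. deliver 0→1:  nop
16. deliver 1→0:  nop
17. propose(2,'p'):  <2:lead t1 s,p>
18. deliver 2→0:  <0:foll t1 s,p>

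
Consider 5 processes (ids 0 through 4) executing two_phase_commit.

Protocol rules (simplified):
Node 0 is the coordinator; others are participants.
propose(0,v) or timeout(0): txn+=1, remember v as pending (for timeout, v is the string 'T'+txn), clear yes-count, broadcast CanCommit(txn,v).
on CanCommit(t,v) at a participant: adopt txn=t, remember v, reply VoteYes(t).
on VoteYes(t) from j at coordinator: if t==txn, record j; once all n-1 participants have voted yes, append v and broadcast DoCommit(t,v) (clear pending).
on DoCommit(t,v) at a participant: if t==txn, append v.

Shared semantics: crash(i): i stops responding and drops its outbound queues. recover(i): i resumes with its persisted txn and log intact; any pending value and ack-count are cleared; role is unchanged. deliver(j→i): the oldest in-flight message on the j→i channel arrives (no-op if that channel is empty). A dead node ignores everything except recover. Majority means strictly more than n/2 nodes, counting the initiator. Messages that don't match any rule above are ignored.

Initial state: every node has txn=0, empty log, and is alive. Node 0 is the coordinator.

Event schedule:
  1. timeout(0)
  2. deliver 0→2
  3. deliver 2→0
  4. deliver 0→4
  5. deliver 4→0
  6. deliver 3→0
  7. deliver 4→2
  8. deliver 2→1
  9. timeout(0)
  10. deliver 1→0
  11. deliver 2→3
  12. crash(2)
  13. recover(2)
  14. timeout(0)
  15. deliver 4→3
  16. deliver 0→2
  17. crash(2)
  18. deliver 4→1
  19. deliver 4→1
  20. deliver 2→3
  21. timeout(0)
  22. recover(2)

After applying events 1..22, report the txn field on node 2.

2

1. timeout(0):  <0:coor t1 ->
2. deliver 0→2:  <2:part t1 ->
3. deliver 2→0:  nop
4. deliver 0→4:  <4:part t1 ->
5. deliver 4→0:  nop
6. deliver 3→0:  nop
7. deliver 4→2:  nop
8. deliver 2→1:  nop
9. timeout(0):  <0:coor t2 ->
10. deliver 1→0:  nop
11. deliver 2→3:  nop
12. crash(2):  <2:✗part t1 ->
13. recover(2):  <2:part t1 ->
14. timeout(0):  <0:coor t3 ->
15. deliver 4→3:  nop
16. deliver 0→2:  <2:part t2 ->
17. crash(2):  <2:✗part t2 ->
18. deliver 4→1:  nop
19. deliver 4→1:  nop
20. deliver 2→3:  nop
21. timeout(0):  <0:coor t4 ->
22. recover(2):  <2:part t2 ->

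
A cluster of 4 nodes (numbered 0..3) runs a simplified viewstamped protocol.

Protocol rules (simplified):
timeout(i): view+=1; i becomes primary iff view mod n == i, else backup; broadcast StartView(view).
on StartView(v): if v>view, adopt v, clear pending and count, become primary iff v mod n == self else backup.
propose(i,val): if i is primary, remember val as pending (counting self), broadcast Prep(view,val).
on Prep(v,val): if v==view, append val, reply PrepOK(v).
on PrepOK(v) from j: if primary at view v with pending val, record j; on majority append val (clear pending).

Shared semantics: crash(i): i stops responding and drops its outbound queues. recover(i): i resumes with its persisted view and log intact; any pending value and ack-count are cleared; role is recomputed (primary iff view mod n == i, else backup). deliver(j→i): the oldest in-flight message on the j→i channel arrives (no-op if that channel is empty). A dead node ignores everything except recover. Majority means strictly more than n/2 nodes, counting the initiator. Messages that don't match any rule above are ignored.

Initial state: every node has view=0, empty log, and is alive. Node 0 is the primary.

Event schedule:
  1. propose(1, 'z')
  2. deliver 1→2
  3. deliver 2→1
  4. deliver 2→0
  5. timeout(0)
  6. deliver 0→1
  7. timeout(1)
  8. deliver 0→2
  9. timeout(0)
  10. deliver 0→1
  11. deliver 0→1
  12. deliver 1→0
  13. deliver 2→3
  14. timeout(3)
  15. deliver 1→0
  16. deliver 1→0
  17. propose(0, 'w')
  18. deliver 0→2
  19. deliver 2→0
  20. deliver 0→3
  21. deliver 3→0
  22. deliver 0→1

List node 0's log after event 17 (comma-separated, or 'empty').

[1] propose(1,'z') → ∅
[2] deliver 1→2 → ∅
[3] deliver 2→1 → ∅
[4] deliver 2→0 → ∅
[5] timeout(0) → N0(back v1 [-])
[6] deliver 0→1 → N1(prim v1 [-])
[7] timeout(1) → N1(back v2 [-])
[8] deliver 0→2 → N2(back v1 [-])
[9] timeout(0) → N0(back v2 [-])
[10] deliver 0→1 → ∅
[11] deliver 0→1 → ∅
[12] deliver 1→0 → ∅
[13] deliver 2→3 → ∅
[14] timeout(3) → N3(back v1 [-])
[15] deliver 1→0 → ∅
[16] deliver 1→0 → ∅
[17] propose(0,'w') → ∅

empty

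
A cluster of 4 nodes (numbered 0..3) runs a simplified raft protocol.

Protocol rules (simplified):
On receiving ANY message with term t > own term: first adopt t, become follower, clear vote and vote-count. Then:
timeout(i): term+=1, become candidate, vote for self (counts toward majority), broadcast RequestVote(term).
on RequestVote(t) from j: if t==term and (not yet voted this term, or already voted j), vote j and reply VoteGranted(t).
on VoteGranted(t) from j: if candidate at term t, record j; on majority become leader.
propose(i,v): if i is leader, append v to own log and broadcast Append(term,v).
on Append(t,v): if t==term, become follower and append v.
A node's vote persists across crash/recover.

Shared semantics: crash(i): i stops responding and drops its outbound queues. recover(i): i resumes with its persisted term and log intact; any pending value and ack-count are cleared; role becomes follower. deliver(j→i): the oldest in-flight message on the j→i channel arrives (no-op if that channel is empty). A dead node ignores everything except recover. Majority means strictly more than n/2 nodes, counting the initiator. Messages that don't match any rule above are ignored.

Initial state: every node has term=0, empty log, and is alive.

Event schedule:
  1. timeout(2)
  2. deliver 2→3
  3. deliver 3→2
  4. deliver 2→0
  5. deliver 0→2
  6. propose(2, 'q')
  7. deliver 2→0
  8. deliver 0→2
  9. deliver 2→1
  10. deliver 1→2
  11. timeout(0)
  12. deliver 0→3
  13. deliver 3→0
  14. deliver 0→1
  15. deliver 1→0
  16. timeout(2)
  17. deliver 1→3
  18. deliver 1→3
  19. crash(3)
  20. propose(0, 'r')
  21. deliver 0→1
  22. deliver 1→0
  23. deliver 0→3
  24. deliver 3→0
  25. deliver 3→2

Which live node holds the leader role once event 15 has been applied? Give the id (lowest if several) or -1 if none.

step 1 timeout(2): 2={cand,t=1,log=-}
step 2 deliver 2→3: 3={foll,t=1,log=-}
step 3 deliver 3→2: —
step 4 deliver 2→0: 0={foll,t=1,log=-}
step 5 deliver 0→2: 2={lead,t=1,log=-}
step 6 propose(2,'q'): 2={lead,t=1,log=q}
step 7 deliver 2→0: 0={foll,t=1,log=q}
step 8 deliver 0→2: —
step 9 deliver 2→1: 1={foll,t=1,log=-}
step 10 deliver 1→2: —
step 11 timeout(0): 0={cand,t=2,log=q}
step 12 deliver 0→3: 3={foll,t=2,log=-}
step 13 deliver 3→0: —
step 14 deliver 0→1: 1={foll,t=2,log=-}
step 15 deliver 1→0: 0={lead,t=2,log=q}

0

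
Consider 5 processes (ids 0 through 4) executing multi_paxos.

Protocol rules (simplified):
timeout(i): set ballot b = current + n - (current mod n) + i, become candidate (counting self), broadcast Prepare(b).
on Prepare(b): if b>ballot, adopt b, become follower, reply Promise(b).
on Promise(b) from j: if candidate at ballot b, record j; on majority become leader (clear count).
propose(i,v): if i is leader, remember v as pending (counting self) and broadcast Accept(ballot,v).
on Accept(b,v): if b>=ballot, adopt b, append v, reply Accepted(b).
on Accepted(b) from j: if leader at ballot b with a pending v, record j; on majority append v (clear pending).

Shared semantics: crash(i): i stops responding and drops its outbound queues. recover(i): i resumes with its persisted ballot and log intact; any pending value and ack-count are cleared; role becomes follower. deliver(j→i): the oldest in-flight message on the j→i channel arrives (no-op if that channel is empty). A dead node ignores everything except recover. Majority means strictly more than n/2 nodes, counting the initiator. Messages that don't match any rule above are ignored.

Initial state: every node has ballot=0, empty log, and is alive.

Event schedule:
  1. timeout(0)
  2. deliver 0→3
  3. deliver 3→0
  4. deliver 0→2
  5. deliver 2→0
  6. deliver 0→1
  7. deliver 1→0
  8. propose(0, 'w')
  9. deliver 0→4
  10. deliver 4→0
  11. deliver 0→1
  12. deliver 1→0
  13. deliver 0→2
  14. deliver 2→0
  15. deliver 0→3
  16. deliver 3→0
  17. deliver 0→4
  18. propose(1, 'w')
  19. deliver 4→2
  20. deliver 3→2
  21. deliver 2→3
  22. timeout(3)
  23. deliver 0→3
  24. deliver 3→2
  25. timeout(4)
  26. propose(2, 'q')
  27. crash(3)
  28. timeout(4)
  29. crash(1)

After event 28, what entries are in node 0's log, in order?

[1] timeout(0) → N0(cand b5 [-])
[2] deliver 0→3 → N3(foll b5 [-])
[3] deliver 3→0 → ∅
[4] deliver 0→2 → N2(foll b5 [-])
[5] deliver 2→0 → N0(lead b5 [-])
[6] deliver 0→1 → N1(foll b5 [-])
[7] deliver 1→0 → ∅
[8] propose(0,'w') → ∅
[9] deliver 0→4 → N4(foll b5 [-])
[10] deliver 4→0 → ∅
[11] deliver 0→1 → N1(foll b5 [w])
[12] deliver 1→0 → ∅
[13] deliver 0→2 → N2(foll b5 [w])
[14] deliver 2→0 → N0(lead b5 [w])
[15] deliver 0→3 → N3(foll b5 [w])
[16] deliver 3→0 → ∅
[17] deliver 0→4 → N4(foll b5 [w])
[18] propose(1,'w') → ∅
[19] deliver 4→2 → ∅
[20] deliver 3→2 → ∅
[21] deliver 2→3 → ∅
[22] timeout(3) → N3(cand b13 [w])
[23] deliver 0→3 → ∅
[24] deliver 3→2 → N2(foll b13 [w])
[25] timeout(4) → N4(cand b14 [w])
[26] propose(2,'q') → ∅
[27] crash(3) → N3(✗cand b13 [w])
[28] timeout(4) → N4(cand b19 [w])

w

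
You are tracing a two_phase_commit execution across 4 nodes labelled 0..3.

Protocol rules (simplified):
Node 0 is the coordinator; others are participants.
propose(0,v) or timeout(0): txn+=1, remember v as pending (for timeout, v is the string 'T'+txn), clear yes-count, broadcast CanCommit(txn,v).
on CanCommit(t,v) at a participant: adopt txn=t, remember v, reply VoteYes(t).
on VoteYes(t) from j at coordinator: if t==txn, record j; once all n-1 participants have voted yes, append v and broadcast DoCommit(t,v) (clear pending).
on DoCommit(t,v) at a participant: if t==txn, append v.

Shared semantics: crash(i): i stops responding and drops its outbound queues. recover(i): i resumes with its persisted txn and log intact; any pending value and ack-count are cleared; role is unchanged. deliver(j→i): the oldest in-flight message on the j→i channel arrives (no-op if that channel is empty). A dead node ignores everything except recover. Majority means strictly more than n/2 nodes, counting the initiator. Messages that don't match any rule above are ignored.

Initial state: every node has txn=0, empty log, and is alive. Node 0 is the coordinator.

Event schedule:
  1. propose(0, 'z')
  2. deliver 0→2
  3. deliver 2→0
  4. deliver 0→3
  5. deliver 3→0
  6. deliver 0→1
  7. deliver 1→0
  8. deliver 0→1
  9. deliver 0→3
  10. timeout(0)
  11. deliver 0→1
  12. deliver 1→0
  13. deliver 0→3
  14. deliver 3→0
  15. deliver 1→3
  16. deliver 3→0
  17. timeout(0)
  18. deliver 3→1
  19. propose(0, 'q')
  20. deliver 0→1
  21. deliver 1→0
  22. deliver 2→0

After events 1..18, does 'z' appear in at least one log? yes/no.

yes

step 1 propose(0,'z'): 0={coor,t=1,log=-}
step 2 deliver 0→2: 2={part,t=1,log=-}
step 3 deliver 2→0: —
step 4 deliver 0→3: 3={part,t=1,log=-}
step 5 deliver 3→0: —
step 6 deliver 0→1: 1={part,t=1,log=-}
step 7 deliver 1→0: 0={coor,t=1,log=z}
step 8 deliver 0→1: 1={part,t=1,log=z}
step 9 deliver 0→3: 3={part,t=1,log=z}
step 10 timeout(0): 0={coor,t=2,log=z}
step 11 deliver 0→1: 1={part,t=2,log=z}
step 12 deliver 1→0: —
step 13 deliver 0→3: 3={part,t=2,log=z}
step 14 deliver 3→0: —
step 15 deliver 1→3: —
step 16 deliver 3→0: —
step 17 timeout(0): 0={coor,t=3,log=z}
step 18 deliver 3→1: —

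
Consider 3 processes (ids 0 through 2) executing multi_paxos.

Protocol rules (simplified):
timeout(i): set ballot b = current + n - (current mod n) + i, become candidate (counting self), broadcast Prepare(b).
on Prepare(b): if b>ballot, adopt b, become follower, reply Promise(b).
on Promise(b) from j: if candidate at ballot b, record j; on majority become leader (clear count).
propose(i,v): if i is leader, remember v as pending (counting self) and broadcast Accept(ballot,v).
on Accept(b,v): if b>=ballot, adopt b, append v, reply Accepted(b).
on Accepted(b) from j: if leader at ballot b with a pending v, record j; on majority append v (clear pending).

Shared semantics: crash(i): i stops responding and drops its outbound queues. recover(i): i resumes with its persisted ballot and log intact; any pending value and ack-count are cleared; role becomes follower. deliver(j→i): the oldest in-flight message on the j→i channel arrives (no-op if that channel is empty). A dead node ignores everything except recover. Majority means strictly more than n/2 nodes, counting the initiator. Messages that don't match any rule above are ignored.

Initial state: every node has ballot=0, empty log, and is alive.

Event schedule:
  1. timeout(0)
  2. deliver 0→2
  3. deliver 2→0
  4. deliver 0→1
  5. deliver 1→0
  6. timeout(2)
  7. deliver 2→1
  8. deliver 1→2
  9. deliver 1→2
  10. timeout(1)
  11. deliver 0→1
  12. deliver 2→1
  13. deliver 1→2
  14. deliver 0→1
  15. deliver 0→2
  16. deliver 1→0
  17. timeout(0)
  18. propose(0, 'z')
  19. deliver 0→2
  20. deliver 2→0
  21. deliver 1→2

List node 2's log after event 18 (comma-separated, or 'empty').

e1 timeout(0): 0[cand,b=3,-]
e2 deliver 0→2: 2[foll,b=3,-]
e3 deliver 2→0: 0[lead,b=3,-]
e4 deliver 0→1: 1[foll,b=3,-]
e5 deliver 1→0: ·
e6 timeout(2): 2[cand,b=8,-]
e7 deliver 2→1: 1[foll,b=8,-]
e8 deliver 1→2: 2[lead,b=8,-]
e9 deliver 1→2: ·
e10 timeout(1): 1[cand,b=10,-]
e11 deliver 0→1: ·
e12 deliver 2→1: ·
e13 deliver 1→2: 2[foll,b=10,-]
e14 deliver 0→1: ·
e15 deliver 0→2: ·
e16 deliver 1→0: 0[foll,b=10,-]
e17 timeout(0): 0[cand,b=12,-]
e18 propose(0,'z'): ·

empty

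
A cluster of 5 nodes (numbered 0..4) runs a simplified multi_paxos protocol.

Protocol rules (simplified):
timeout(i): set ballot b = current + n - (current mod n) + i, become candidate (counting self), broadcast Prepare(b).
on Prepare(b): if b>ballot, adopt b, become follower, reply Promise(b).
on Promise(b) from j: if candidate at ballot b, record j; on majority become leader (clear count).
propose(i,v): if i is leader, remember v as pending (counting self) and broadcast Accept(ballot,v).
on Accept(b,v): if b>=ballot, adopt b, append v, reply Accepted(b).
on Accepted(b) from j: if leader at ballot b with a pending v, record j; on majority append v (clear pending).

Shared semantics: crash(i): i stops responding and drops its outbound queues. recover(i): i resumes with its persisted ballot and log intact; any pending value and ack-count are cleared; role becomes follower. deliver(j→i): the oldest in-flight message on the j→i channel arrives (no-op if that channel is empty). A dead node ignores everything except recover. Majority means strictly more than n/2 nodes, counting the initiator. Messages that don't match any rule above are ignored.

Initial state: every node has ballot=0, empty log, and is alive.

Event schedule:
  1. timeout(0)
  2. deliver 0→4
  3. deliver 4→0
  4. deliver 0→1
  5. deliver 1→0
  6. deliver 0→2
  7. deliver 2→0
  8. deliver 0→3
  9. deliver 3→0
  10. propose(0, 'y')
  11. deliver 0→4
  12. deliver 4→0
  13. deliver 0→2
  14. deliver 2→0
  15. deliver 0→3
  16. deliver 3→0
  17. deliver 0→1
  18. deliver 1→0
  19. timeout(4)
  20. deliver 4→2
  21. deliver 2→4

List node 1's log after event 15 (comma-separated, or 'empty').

empty

1. timeout(0):  <0:cand b5 ->
2. deliver 0→4:  <4:foll b5 ->
3. deliver 4→0:  nop
4. deliver 0→1:  <1:foll b5 ->
5. deliver 1→0:  <0:lead b5 ->
6. deliver 0→2:  <2:foll b5 ->
7. deliver 2→0:  nop
8. deliver 0→3:  <3:foll b5 ->
9. deliver 3→0:  nop
10. propose(0,'y'):  nop
11. deliver 0→4:  <4:foll b5 y>
12. deliver 4→0:  nop
13. deliver 0→2:  <2:foll b5 y>
14. deliver 2→0:  <0:lead b5 y>
15. deliver 0→3:  <3:foll b5 y>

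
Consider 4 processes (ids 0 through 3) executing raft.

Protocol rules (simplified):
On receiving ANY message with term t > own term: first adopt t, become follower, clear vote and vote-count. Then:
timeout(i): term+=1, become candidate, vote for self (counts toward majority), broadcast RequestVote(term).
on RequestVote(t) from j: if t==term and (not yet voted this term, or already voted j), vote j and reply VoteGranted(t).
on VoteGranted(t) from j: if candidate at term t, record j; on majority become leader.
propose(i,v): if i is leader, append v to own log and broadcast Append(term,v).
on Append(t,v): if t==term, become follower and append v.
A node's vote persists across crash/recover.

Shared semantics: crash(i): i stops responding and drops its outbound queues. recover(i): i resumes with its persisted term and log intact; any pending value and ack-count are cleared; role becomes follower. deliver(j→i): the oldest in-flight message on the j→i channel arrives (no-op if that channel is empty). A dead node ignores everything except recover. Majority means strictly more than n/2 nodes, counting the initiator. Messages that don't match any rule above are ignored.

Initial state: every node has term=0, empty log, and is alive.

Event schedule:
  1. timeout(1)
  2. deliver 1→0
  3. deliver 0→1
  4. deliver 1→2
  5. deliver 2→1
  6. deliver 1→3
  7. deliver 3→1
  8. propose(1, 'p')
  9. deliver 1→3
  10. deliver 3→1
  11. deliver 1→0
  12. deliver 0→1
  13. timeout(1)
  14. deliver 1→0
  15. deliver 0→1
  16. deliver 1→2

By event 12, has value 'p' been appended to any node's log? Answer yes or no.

e1 timeout(1): 1[cand,t=1,-]
e2 deliver 1→0: 0[foll,t=1,-]
e3 deliver 0→1: ·
e4 deliver 1→2: 2[foll,t=1,-]
e5 deliver 2→1: 1[lead,t=1,-]
e6 deliver 1→3: 3[foll,t=1,-]
e7 deliver 3→1: ·
e8 propose(1,'p'): 1[lead,t=1,p]
e9 deliver 1→3: 3[foll,t=1,p]
e10 deliver 3→1: ·
e11 deliver 1→0: 0[foll,t=1,p]
e12 deliver 0→1: ·

yes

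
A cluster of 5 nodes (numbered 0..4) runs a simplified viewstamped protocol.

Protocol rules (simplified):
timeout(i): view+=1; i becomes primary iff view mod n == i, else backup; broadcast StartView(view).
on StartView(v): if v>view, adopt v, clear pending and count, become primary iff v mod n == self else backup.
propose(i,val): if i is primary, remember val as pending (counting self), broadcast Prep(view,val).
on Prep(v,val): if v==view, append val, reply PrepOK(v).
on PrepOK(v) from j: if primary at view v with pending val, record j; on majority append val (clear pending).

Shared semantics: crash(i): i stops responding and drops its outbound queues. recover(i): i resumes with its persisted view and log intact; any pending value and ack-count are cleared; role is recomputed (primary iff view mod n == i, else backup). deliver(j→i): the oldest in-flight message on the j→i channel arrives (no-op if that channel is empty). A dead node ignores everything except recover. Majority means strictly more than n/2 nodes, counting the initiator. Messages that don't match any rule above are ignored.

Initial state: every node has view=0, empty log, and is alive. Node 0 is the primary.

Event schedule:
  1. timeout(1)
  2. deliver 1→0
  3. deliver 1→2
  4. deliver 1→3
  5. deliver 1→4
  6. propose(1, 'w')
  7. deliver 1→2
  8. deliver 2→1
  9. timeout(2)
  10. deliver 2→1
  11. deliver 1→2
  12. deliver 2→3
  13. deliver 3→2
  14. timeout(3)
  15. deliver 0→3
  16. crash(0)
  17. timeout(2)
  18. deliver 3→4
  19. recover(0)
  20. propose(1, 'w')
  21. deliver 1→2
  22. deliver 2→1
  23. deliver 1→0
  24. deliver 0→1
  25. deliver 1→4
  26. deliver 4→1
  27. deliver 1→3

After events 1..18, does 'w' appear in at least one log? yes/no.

yes

step 1 timeout(1): 1={prim,v=1,log=-}
step 2 deliver 1→0: 0={back,v=1,log=-}
step 3 deliver 1→2: 2={back,v=1,log=-}
step 4 deliver 1→3: 3={back,v=1,log=-}
step 5 deliver 1→4: 4={back,v=1,log=-}
step 6 propose(1,'w'): —
step 7 deliver 1→2: 2={back,v=1,log=w}
step 8 deliver 2→1: —
step 9 timeout(2): 2={prim,v=2,log=w}
step 10 deliver 2→1: 1={back,v=2,log=-}
step 11 deliver 1→2: —
step 12 deliver 2→3: 3={back,v=2,log=-}
step 13 deliver 3→2: —
step 14 timeout(3): 3={prim,v=3,log=-}
step 15 deliver 0→3: —
step 16 crash(0): 0={✗back,v=1,log=-}
step 17 timeout(2): 2={back,v=3,log=w}
step 18 deliver 3→4: 4={back,v=3,log=-}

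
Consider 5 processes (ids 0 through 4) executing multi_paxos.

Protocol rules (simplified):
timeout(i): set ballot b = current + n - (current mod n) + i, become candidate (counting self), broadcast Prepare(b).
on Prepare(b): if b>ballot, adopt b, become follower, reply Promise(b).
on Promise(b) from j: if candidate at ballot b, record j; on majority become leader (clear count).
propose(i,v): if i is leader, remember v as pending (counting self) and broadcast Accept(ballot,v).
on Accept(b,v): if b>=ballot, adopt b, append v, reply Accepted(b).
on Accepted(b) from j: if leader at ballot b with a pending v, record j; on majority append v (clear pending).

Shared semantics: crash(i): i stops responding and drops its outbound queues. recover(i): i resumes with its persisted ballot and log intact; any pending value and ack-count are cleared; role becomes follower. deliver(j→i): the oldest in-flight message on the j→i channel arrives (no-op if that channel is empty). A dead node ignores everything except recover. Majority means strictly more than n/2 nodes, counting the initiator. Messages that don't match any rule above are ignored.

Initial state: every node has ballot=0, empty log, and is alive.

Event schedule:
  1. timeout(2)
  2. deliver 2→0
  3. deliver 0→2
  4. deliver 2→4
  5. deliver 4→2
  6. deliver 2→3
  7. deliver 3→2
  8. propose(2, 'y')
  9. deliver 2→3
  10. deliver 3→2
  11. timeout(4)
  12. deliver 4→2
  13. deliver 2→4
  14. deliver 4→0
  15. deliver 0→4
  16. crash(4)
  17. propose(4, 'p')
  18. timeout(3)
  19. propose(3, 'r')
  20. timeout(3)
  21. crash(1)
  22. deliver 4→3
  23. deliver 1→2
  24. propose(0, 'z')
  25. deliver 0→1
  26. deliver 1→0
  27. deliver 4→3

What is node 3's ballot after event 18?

1. timeout(2):  <2:cand b7 ->
2. deliver 2→0:  <0:foll b7 ->
3. deliver 0→2:  nop
4. deliver 2→4:  <4:foll b7 ->
5. deliver 4→2:  <2:lead b7 ->
6. deliver 2→3:  <3:foll b7 ->
7. deliver 3→2:  nop
8. propose(2,'y'):  nop
9. deliver 2→3:  <3:foll b7 y>
10. deliver 3→2:  nop
11. timeout(4):  <4:cand b14 ->
12. deliver 4→2:  <2:foll b14 ->
13. deliver 2→4:  nop
14. deliver 4→0:  <0:foll b14 ->
15. deliver 0→4:  nop
16. crash(4):  <4:✗cand b14 ->
17. propose(4,'p'):  nop
18. timeout(3):  <3:cand b13 y>

13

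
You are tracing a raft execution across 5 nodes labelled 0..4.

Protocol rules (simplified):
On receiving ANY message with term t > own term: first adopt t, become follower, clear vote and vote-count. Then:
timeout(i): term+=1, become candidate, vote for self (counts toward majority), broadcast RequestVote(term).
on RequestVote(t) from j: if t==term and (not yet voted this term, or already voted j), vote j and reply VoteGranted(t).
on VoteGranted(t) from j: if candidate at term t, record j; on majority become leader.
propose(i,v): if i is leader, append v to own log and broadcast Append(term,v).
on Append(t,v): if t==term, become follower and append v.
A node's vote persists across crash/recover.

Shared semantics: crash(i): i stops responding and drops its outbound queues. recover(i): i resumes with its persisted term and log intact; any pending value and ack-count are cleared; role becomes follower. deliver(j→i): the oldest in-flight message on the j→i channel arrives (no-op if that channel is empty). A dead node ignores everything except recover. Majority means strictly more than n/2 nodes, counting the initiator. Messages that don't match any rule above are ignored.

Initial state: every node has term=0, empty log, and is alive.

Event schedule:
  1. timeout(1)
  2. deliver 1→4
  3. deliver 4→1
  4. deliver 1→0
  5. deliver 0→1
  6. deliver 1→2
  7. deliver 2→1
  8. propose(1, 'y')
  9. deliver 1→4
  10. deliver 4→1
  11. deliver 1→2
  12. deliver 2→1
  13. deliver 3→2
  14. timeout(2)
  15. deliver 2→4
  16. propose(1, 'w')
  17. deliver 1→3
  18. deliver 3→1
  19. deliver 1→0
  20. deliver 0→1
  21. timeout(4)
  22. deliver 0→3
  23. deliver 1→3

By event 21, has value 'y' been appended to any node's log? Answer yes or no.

e1 timeout(1): 1[cand,t=1,-]
e2 deliver 1→4: 4[foll,t=1,-]
e3 deliver 4→1: ·
e4 deliver 1→0: 0[foll,t=1,-]
e5 deliver 0→1: 1[lead,t=1,-]
e6 deliver 1→2: 2[foll,t=1,-]
e7 deliver 2→1: ·
e8 propose(1,'y'): 1[lead,t=1,y]
e9 deliver 1→4: 4[foll,t=1,y]
e10 deliver 4→1: ·
e11 deliver 1→2: 2[foll,t=1,y]
e12 deliver 2→1: ·
e13 deliver 3→2: ·
e14 timeout(2): 2[cand,t=2,y]
e15 deliver 2→4: 4[foll,t=2,y]
e16 propose(1,'w'): 1[lead,t=1,y,w]
e17 deliver 1→3: 3[foll,t=1,-]
e18 deliver 3→1: ·
e19 deliver 1→0: 0[foll,t=1,y]
e20 deliver 0→1: ·
e21 timeout(4): 4[cand,t=3,y]

yes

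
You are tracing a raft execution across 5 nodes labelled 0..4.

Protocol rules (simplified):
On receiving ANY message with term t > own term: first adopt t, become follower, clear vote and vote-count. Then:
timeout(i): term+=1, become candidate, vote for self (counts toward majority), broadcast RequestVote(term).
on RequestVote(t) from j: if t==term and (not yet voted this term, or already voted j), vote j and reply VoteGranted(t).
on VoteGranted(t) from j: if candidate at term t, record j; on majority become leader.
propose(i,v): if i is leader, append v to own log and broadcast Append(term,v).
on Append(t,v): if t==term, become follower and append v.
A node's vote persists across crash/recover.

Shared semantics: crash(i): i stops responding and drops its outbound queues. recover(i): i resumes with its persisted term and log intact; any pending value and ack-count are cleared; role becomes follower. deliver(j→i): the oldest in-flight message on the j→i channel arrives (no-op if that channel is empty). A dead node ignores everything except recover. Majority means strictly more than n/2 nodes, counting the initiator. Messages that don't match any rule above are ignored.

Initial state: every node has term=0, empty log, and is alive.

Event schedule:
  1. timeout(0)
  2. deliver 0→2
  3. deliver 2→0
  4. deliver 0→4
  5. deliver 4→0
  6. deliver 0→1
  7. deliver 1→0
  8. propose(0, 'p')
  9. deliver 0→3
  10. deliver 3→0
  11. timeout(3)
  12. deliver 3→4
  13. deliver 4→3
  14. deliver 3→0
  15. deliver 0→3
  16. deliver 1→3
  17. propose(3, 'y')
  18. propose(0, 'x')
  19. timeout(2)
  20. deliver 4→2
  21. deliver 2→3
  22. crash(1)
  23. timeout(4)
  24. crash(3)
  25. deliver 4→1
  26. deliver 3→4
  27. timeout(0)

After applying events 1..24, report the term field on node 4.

1. timeout(0):  <0:cand t1 ->
2. deliver 0→2:  <2:foll t1 ->
3. deliver 2→0:  nop
4. deliver 0→4:  <4:foll t1 ->
5. deliver 4→0:  <0:lead t1 ->
6. deliver 0→1:  <1:foll t1 ->
7. deliver 1→0:  nop
8. propose(0,'p'):  <0:lead t1 p>
9. deliver 0→3:  <3:foll t1 ->
10. deliver 3→0:  nop
11. timeout(3):  <3:cand t2 ->
12. deliver 3→4:  <4:foll t2 ->
13. deliver 4→3:  nop
14. deliver 3→0:  <0:foll t2 p>
15. deliver 0→3:  nop
16. deliver 1→3:  nop
17. propose(3,'y'):  nop
18. propose(0,'x'):  nop
19. timeout(2):  <2:cand t2 ->
20. deliver 4→2:  nop
21. deliver 2→3:  nop
22. crash(1):  <1:✗foll t1 ->
23. timeout(4):  <4:cand t3 ->
24. crash(3):  <3:✗cand t2 ->

3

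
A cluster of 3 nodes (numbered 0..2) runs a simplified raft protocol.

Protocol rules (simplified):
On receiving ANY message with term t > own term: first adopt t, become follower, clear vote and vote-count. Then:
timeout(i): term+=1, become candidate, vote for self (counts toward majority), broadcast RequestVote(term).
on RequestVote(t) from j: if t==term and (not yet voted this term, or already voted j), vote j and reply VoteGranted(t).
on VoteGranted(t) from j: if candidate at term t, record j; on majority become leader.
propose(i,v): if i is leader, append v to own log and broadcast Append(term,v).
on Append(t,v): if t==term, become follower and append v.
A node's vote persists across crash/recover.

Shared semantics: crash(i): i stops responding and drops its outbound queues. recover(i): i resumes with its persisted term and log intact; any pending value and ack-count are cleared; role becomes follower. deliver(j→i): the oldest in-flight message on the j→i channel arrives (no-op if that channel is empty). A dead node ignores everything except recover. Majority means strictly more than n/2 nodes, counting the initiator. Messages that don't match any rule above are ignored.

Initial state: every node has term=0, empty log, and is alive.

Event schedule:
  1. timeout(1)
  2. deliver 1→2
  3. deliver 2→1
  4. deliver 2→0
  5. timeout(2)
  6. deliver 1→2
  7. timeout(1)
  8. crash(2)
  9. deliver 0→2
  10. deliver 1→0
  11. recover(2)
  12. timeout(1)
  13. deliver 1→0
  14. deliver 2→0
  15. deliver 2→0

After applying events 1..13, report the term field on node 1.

1. timeout(1):  <1:cand t1 ->
2. deliver 1→2:  <2:foll t1 ->
3. deliver 2→1:  <1:lead t1 ->
4. deliver 2→0:  nop
5. timeout(2):  <2:cand t2 ->
6. deliver 1→2:  nop
7. timeout(1):  <1:cand t2 ->
8. crash(2):  <2:✗cand t2 ->
9. deliver 0→2:  nop
10. deliver 1→0:  <0:foll t1 ->
11. recover(2):  <2:foll t2 ->
12. timeout(1):  <1:cand t3 ->
13. deliver 1→0:  <0:foll t2 ->

3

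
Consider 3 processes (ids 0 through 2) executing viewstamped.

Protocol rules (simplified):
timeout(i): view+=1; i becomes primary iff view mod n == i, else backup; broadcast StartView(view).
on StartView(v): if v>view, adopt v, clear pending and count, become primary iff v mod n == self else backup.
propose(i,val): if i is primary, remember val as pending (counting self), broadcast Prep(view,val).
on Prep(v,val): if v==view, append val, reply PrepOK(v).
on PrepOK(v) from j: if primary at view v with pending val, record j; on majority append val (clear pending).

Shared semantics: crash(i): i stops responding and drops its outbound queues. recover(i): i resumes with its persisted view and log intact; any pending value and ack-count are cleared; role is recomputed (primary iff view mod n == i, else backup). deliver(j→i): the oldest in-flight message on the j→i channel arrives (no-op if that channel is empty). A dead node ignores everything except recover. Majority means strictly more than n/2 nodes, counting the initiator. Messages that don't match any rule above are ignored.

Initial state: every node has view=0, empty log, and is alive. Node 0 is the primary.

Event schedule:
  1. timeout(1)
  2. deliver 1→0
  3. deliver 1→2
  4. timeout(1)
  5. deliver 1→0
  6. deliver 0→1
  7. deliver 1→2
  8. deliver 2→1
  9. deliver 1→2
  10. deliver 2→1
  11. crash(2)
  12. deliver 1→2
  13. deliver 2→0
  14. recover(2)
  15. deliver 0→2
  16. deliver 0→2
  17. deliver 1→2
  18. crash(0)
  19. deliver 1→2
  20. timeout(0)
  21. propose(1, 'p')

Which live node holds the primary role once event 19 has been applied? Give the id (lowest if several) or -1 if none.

[1] timeout(1) → N1(prim v1 [-])
[2] deliver 1→0 → N0(back v1 [-])
[3] deliver 1→2 → N2(back v1 [-])
[4] timeout(1) → N1(back v2 [-])
[5] deliver 1→0 → N0(back v2 [-])
[6] deliver 0→1 → ∅
[7] deliver 1→2 → N2(prim v2 [-])
[8] deliver 2→1 → ∅
[9] deliver 1→2 → ∅
[10] deliver 2→1 → ∅
[11] crash(2) → N2(✗prim v2 [-])
[12] deliver 1→2 → ∅
[13] deliver 2→0 → ∅
[14] recover(2) → N2(prim v2 [-])
[15] deliver 0→2 → ∅
[16] deliver 0→2 → ∅
[17] deliver 1→2 → ∅
[18] crash(0) → N0(✗back v2 [-])
[19] deliver 1→2 → ∅

2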